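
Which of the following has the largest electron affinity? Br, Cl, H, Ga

H is in period 1, group 1; Cl is in period 3, group 17; Ga is in period 4, group 13; Br is in period 4, group 17.
Adding an electron releases more energy for atoms nearer the top right (short of the noble gases).
Neither a single period nor a single group — weigh both effects.
H > Ga: the two effects oppose for this pair; the down-group effect wins (73 vs 29 kJ/mol).
Br > H: the two effects oppose for this pair; the across-period effect wins (325 vs 73 kJ/mol).
Cl > Br: Cl sits above Br in group 17, so the down-group effect alone puts Cl higher.
For reference (kJ/mol): H 73, Cl 349, Ga 29, Br 325.
The largest electron affinity among these belongs to Cl.

Cl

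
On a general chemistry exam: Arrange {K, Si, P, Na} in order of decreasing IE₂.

Consider each +1 ion: K⁺ is the bare [Ar] core; Si⁺ still has 3 valence electrons; P⁺ still has 4 valence electrons; Na⁺ is the bare [Ne] core.
Core electrons are held far more tightly than valence electrons, so K and Na top the IE_2 order.
Valence configurations: Si⁺ [Ne]3s²3p¹, P⁺ [Ne]3s²3p².
Approximate IE_2 values (kJ/mol): K 3052, Si 1577, P 1907, Na 4562.
So the second ionization energies run Si < P < K < Na.

Na, K, P, Si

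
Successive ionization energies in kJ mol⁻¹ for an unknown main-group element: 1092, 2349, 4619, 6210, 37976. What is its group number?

Group 14

Look for the largest jump between consecutive ionization energies: IE5/IE4 ≈ 6.1, far larger than any earlier ratio.
That jump marks the point where a core electron is being removed. So the atom has 4 valence electrons.
A main-group element with 4 valence electrons is in group 14.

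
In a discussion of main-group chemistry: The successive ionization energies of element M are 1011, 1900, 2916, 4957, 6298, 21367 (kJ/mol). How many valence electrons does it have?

5

Look for the largest jump between consecutive ionization energies: IE6/IE5 ≈ 3.4, far larger than any earlier ratio.
That jump marks the point where a core electron is being removed. So the atom has 5 valence electrons.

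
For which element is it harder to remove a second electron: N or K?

K

IE_2 is the cost of taking one more electron from the +1 cation: N⁺ still has 4 valence electrons; K⁺ is the bare [Ar] core.
Pulling an electron out of a noble-gas core costs far more than removing a remaining valence electron, so K sits at the high end of IE_2.
The numbers (kJ/mol): N 2856, K 3052.
So the second ionization energies run N < K.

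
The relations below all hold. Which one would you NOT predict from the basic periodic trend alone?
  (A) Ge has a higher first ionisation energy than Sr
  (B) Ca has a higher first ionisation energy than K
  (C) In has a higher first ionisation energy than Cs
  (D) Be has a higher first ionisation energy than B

The general trend: first ionisation energy increases across a period and decreases down a group.
(A) Ge (period 4, group 14) vs Sr (period 5, group 2): the stated order agrees with the simple trend.
(B) Ca (period 4, group 2) vs K (period 4, group 1): the stated order agrees with the simple trend.
(C) In (period 5, group 13) vs Cs (period 6, group 1): the stated order agrees with the simple trend.
(D) Be (period 2, group 2) vs B (period 2, group 13): the stated order contradicts the simple trend.
The exception is (D): removing B's lone 2p electron is easier than breaking Be's filled 2s².

(D)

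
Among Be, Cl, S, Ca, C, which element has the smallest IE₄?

Consider each +3 ion: Be³⁺ is already 1 electron into the core; Cl³⁺ still has 4 valence electrons; S³⁺ still has 3 valence electrons; Ca³⁺ is already 1 electron into the core; C³⁺ still has 1 valence electron.
Breaking into a closed-shell core is much more expensive than removing a leftover valence electron — Ca and Be have the largest IE_4 here.
Valence configurations: Cl³⁺ [Ne]3s²3p², S³⁺ [Ne]3s²3p¹, C³⁺ [He]2s¹.
Tabulated IE_4 (kJ/mol): Be 21007, Cl 5159, S 4556, Ca 6491, C 6223.
Putting it together, IE_4: S < Cl < C < Ca < Be.

S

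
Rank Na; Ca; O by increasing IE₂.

The second ionization energy removes an electron from the +1 ion. For each element: Na⁺ is the bare [Ne] core; Ca⁺ still has 1 valence electron; O⁺ still has 5 valence electrons.
Pulling an electron out of a noble-gas core costs far more than removing a remaining valence electron, so Na sits at the high end of IE_2.
Valence configurations: Ca⁺ [Ar]4s¹, O⁺ [He]2s²2p³.
Approximate IE_2 values (kJ/mol): Na 4562, Ca 1145, O 3388.
Overall IE_2 order: Ca < O < Na.

Ca, O, Na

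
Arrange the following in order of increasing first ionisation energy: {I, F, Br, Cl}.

F is in period 2, group 17; Cl is in period 3, group 17; Br is in period 4, group 17; I is in period 5, group 17.
First ionization energy rises across a period (greater Z_eff holds electrons more tightly) and falls down a group (valence electrons are farther from the nucleus).
All are in group 17, so first ionization energy increases up the group.
So from lowest to highest: I < Br < Cl < F.

I < Br < Cl < F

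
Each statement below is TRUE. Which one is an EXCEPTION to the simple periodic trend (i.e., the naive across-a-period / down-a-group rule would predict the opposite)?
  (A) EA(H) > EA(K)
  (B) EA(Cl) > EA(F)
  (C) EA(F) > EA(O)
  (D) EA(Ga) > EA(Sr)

(B)

The general trend: electron affinity increases across a period and decreases down a group.
(A) H (period 1, group 1) vs K (period 4, group 1): the stated order agrees with the simple trend.
(B) Cl (period 3, group 17) vs F (period 2, group 17): the stated order contradicts the simple trend.
(C) F (period 2, group 17) vs O (period 2, group 16): the stated order agrees with the simple trend.
(D) Ga (period 4, group 13) vs Sr (period 5, group 2): the stated order agrees with the simple trend.
The exception is (B): F's small 2p subshell makes the incoming electron feel strong e⁻–e⁻ repulsion, so Cl actually releases more energy on gaining an electron.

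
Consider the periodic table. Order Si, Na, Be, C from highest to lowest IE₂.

Na > C > Be > Si

The second ionization energy removes an electron from the +1 ion. For each element: Si⁺ still has 3 valence electrons; Na⁺ is the bare [Ne] core; Be⁺ still has 1 valence electron; C⁺ still has 3 valence electrons.
Breaking into a closed-shell core is much more expensive than removing a leftover valence electron — Na has the largest IE_2 here.
Valence configurations: Si⁺ [Ne]3s²3p¹, Be⁺ [He]2s¹, C⁺ [He]2s²2p¹.
The numbers (kJ/mol): Si 1577, Na 4562, Be 1757, C 2353.
Overall IE_2 order: Si < Be < C < Na.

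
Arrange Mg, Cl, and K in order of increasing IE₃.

Cl < K < Mg

Consider each +2 ion: Mg²⁺ is the bare [Ne] core; Cl²⁺ still has 5 valence electrons; K²⁺ is already 1 electron into the core.
Pulling an electron out of a noble-gas core costs far more than removing a remaining valence electron, so K and Mg sit at the high end of IE_3.
Tabulated IE_3 (kJ/mol): Mg 7733, Cl 3822, K 4420.
So the third ionization energies run Cl < K < Mg.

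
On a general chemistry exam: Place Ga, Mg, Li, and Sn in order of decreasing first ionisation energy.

Li is in period 2, group 1; Mg is in period 3, group 2; Ga is in period 4, group 13; Sn is in period 5, group 14.
Removing the outermost electron gets harder across a period and easier down a group.
These sit on a diagonal, where the across-period and down-group effects partly cancel.
Ga > Li: period and group pull opposite ways; the across-period shift dominates (579 vs 520 kJ/mol).
Sn > Ga: period and group pull opposite ways; the across-period shift dominates (709 vs 579 kJ/mol).
Mg > Sn: period and group pull opposite ways; the down-group shift dominates (738 vs 709 kJ/mol).
Approximate values (kJ/mol): Li 520, Mg 738, Ga 579, Sn 709.
So from highest to lowest: Mg > Sn > Ga > Li.

Mg > Sn > Ga > Li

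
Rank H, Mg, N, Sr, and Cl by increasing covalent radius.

H < N < Cl < Mg < Sr

H is in period 1, group 1; N is in period 2, group 15; Mg is in period 3, group 2; Cl is in period 3, group 17; Sr is in period 5, group 2.
Across a period the added protons contract the valence shell; down a group each new principal shell makes the atom larger.
These span different periods and groups, so the two trends combine.
N > H: the two effects oppose for this pair; the down-group effect wins (71 vs 32 pm).
Cl > N: the two effects oppose for this pair; the down-group effect wins (99 vs 71 pm).
Mg > Cl: Mg lies to the left of Cl in period 3, so the across-period effect alone puts Mg larger.
Sr > Mg: they share group 2; the group trend gives Sr the larger value.
Tabulated atomic radius (pm): H 32, N 71, Mg 139, Cl 99, Sr 185.
So from smallest to largest: H < N < Cl < Mg < Sr.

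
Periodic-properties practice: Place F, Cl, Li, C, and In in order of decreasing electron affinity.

Li is in period 2, group 1; C is in period 2, group 14; F is in period 2, group 17; Cl is in period 3, group 17; In is in period 5, group 13.
Electron affinity generally becomes more exothermic across a period toward the halogens and less exothermic down a group.
Neither a single period nor a single group — weigh both effects.
Li > In: period and group pull opposite ways; the down-group shift dominates (60 vs 29 kJ/mol).
C > Li: C lies to the right of Li in period 2, so the across-period effect alone puts C higher.
F > C: F lies to the right of C in period 2, so the across-period effect alone puts F higher.
Cl > F: this pair runs against the simple trend — see the exception note.
Note the exception: Cl has a higher electron affinity than F, contrary to the simple trend — F's small 2p subshell makes the incoming electron feel strong e⁻–e⁻ repulsion, so Cl actually releases more energy on gaining an electron.
Tabulated electron affinity (kJ/mol): Li 60, C 122, F 328, Cl 349, In 29.
So from highest to lowest: Cl > F > C > Li > In.

Cl, F, C, Li, In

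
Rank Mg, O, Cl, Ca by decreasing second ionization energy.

O, Cl, Mg, Ca

After 1 electron has been removed, what remains? Mg⁺ still has 1 valence electron; O⁺ still has 5 valence electrons; Cl⁺ still has 6 valence electrons; Ca⁺ still has 1 valence electron.
All are still removing valence electrons, so compare the +1 ions as you would atoms: IE_2 generally rises across a period (higher Z_eff) and falls down a group (larger shell), subject to the usual subshell exceptions.
Valence configurations: Mg⁺ [Ne]3s¹, O⁺ [He]2s²2p³, Cl⁺ [Ne]3s²3p⁴, Ca⁺ [Ar]4s¹.
Tabulated IE_2 (kJ/mol): Mg 1451, O 3388, Cl 2298, Ca 1145.
Overall IE_2 order: Ca < Mg < Cl < O.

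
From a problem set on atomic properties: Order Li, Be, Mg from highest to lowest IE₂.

After 1 electron has been removed, what remains? Li⁺ is the bare [He] core; Be⁺ still has 1 valence electron; Mg⁺ still has 1 valence electron.
Breaking into a closed-shell core is much more expensive than removing a leftover valence electron — Li has the largest IE_2 here.
Valence configurations: Be⁺ [He]2s¹, Mg⁺ [Ne]3s¹.
Tabulated IE_2 (kJ/mol): Li 7298, Be 1757, Mg 1451.
Hence IE_2: Mg < Be < Li.

Li, Be, Mg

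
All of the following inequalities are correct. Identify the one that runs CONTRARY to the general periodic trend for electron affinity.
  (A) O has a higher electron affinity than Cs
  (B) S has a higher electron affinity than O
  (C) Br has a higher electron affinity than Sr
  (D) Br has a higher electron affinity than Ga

The general trend: electron affinity increases across a period and decreases down a group.
(A) O (period 2, group 16) vs Cs (period 6, group 1): the stated order agrees with the simple trend.
(B) S (period 3, group 16) vs O (period 2, group 16): the stated order contradicts the simple trend.
(C) Br (period 4, group 17) vs Sr (period 5, group 2): the stated order agrees with the simple trend.
(D) Br (period 4, group 17) vs Ga (period 4, group 13): the stated order agrees with the simple trend.
The exception is (B): the compact 2p subshell of O repels the added electron more than S's larger 3p does.

(B)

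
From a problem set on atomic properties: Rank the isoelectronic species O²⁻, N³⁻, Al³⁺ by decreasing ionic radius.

N³⁻ > O²⁻ > Al³⁺

All of these have 10 electrons, so size is governed by nuclear charge alone: the more protons, the stronger the pull on the same electron cloud, and the smaller the ion.
Nuclear charges: Al³⁺ (Z=13), O²⁻ (Z=8), N³⁻ (Z=7).
Largest to smallest: N³⁻ > O²⁻ > Al³⁺.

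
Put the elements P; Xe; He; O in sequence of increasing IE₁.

He is in period 1, group 18; O is in period 2, group 16; P is in period 3, group 15; Xe is in period 5, group 18.
IE₁ increases left→right with effective nuclear charge and decreases top→bottom as the valence shell moves farther out.
These span different periods and groups, so the two trends combine.
Xe > P: period and group pull opposite ways; the across-period shift dominates (1170 vs 1012 kJ/mol).
O > Xe: period and group pull opposite ways; the down-group shift dominates (1314 vs 1170 kJ/mol).
He > O: both effects reinforce here, so He is clearly the higher of the two.
Tabulated first ionization energy (kJ/mol): He 2372, O 1314, P 1012, Xe 1170.
So from lowest to highest: P < Xe < O < He.

P, Xe, O, He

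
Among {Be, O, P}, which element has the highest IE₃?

Be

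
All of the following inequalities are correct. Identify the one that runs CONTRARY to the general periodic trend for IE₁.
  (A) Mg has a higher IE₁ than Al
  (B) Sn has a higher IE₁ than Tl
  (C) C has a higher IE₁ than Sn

The general trend: IE₁ increases across a period and decreases down a group.
(A) Mg (period 3, group 2) vs Al (period 3, group 13): the stated order contradicts the simple trend.
(B) Sn (period 5, group 14) vs Tl (period 6, group 13): the stated order agrees with the simple trend.
(C) C (period 2, group 14) vs Sn (period 5, group 14): the stated order agrees with the simple trend.
The exception is (A): Al's single 3p electron is easier to remove than one from Mg's filled 3s².

(A)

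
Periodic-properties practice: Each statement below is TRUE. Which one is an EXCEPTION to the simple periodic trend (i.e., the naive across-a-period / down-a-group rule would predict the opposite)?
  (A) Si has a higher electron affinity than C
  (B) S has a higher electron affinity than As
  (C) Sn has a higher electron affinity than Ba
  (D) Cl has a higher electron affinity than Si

The general trend: electron affinity increases across a period and decreases down a group.
(A) Si (period 3, group 14) vs C (period 2, group 14): the stated order contradicts the simple trend.
(B) S (period 3, group 16) vs As (period 4, group 15): the stated order agrees with the simple trend.
(C) Sn (period 5, group 14) vs Ba (period 6, group 2): the stated order agrees with the simple trend.
(D) Cl (period 3, group 17) vs Si (period 3, group 14): the stated order agrees with the simple trend.
The exception is (A): Si's larger, more diffuse 3p orbitals accept an added electron slightly more readily than C's compact 2p.

(A)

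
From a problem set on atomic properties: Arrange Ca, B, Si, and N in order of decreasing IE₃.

IE_3 is the cost of taking one more electron from the +2 cation: Ca²⁺ is the bare [Ar] core; B²⁺ still has 1 valence electron; Si²⁺ still has 2 valence electrons; N²⁺ still has 3 valence electrons.
Breaking into a closed-shell core is much more expensive than removing a leftover valence electron — Ca has the largest IE_3 here.
Valence configurations: B²⁺ [He]2s¹, Si²⁺ [Ne]3s², N²⁺ [He]2s²2p¹.
Approximate IE_3 values (kJ/mol): Ca 4912, B 3660, Si 3232, N 4578.
Hence IE_3: Si < B < N < Ca.

Ca > N > B > Si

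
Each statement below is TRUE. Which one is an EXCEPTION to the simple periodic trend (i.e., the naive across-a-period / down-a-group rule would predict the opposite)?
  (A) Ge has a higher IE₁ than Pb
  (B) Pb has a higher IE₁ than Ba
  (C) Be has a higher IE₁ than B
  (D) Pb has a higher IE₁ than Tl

The general trend: IE₁ increases across a period and decreases down a group.
(A) Ge (period 4, group 14) vs Pb (period 6, group 14): the stated order agrees with the simple trend.
(B) Pb (period 6, group 14) vs Ba (period 6, group 2): the stated order agrees with the simple trend.
(C) Be (period 2, group 2) vs B (period 2, group 13): the stated order contradicts the simple trend.
(D) Pb (period 6, group 14) vs Tl (period 6, group 13): the stated order agrees with the simple trend.
The exception is (C): removing B's lone 2p electron is easier than breaking Be's filled 2s².

(C)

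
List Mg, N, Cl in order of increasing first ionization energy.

Removing the outermost electron gets harder across a period and easier down a group.
Here both period and group differ, so the two effects have to be weighed against each other.
Cl > Mg: both are in period 3; the period trend gives Cl the larger value.
N > Cl: the two effects oppose for this pair; the down-group effect wins (1402 vs 1251 kJ/mol).
For reference (kJ/mol): N 1402, Mg 738, Cl 1251.
So from lowest to highest: Mg < Cl < N.

Mg < Cl < N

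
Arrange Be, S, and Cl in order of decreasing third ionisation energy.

Consider each +2 ion: Be²⁺ is the bare [He] core; S²⁺ still has 4 valence electrons; Cl²⁺ still has 5 valence electrons.
Core electrons are held far more tightly than valence electrons, so Be tops the IE_3 order.
Valence configurations: S²⁺ [Ne]3s²3p², Cl²⁺ [Ne]3s²3p³.
Approximate IE_3 values (kJ/mol): Be 14849, S 3357, Cl 3822.
Putting it together, IE_3: S < Cl < Be.

Be > Cl > S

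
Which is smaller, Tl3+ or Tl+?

Tl3+

Both ions have Z = 81 protons, but Tl3+ has lost more electrons, so its remaining electrons feel a larger effective nuclear charge per electron and are pulled in more tightly.
Higher positive charge → smaller ion, so Tl+ > Tl3+.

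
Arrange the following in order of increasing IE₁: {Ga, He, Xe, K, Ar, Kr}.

K, Ga, Xe, Kr, Ar, He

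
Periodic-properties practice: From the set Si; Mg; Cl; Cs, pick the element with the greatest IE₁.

Mg is in period 3, group 2; Si is in period 3, group 14; Cl is in period 3, group 17; Cs is in period 6, group 1.
Across a period the outer electron is held more tightly (higher IE₁); down a group it sits in a higher shell, more shielded, and comes off more easily.
Neither a single period nor a single group — weigh both effects.
Mg > Cs: both effects reinforce here, so Mg is clearly the higher of the two.
Si > Mg: Si lies to the right of Mg in period 3, so the across-period effect alone puts Si higher.
Cl > Si: both are in period 3; the period trend gives Cl the larger value.
Tabulated first ionization energy (kJ/mol): Mg 738, Si 786, Cl 1251, Cs 376.
The greatest IE₁ among these belongs to Cl.

Cl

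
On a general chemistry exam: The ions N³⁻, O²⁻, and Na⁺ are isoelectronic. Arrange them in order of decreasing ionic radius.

All of these have 10 electrons, so size is governed by nuclear charge alone: the more protons, the stronger the pull on the same electron cloud, and the smaller the ion.
Nuclear charges: Na⁺ (Z=11), O²⁻ (Z=8), N³⁻ (Z=7).
Largest to smallest: N³⁻ > O²⁻ > Na⁺.

N³⁻ > O²⁻ > Na⁺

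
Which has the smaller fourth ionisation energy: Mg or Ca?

The fourth ionization energy removes an electron from the +3 ion. For each element: Mg³⁺ is already 1 electron into the core; Ca³⁺ is already 1 electron into the core.
All of these are removing an electron from a noble-gas core or deeper; the smaller core (lower principal quantum number) is held far more tightly, and within a period the higher nuclear charge binds the same core more tightly.
The numbers (kJ/mol): Mg 10543, Ca 6491.
Putting it together, IE_4: Ca < Mg.

Ca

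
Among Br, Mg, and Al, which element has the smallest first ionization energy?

Mg is in period 3, group 2; Al is in period 3, group 13; Br is in period 4, group 17.
IE₁ increases left→right with effective nuclear charge and decreases top→bottom as the valence shell moves farther out.
These span different periods and groups, so the two trends combine.
Mg > Al: this pair runs against the simple trend — see the exception note.
Br > Mg: period and group pull opposite ways; the across-period shift dominates (1140 vs 738 kJ/mol).
Note the exception: Mg has a higher first ionization energy than Al, contrary to the simple trend — Al's single 3p electron is easier to remove than one from Mg's filled 3s².
For reference (kJ/mol): Mg 738, Al 578, Br 1140.
The smallest first ionization energy among these belongs to Al.

Al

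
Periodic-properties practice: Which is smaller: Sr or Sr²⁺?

Sr²⁺

Forming Sr²⁺ removes 2 electrons from Sr. Fewer electrons for the same nuclear charge means less shielding and a higher Z_eff on the remaining electrons, and for main-group metals the entire outer shell is lost.
A cation is smaller than its parent atom: Sr²⁺ < Sr.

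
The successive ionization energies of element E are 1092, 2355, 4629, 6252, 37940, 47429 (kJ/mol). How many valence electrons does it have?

Look for the largest jump between consecutive ionization energies: IE5/IE4 ≈ 6.1, far larger than any earlier ratio.
That jump marks the point where a core electron is being removed. So the atom has 4 valence electrons.

4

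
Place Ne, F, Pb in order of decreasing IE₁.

Ne > F > Pb

First ionization energy rises across a period (greater Z_eff holds electrons more tightly) and falls down a group (valence electrons are farther from the nucleus).
These span different periods and groups, so the two trends combine.
F > Pb: both effects reinforce here, so F is clearly the higher of the two.
Ne > F: both are in period 2; the period trend gives Ne the larger value.
Tabulated first ionization energy (kJ/mol): F 1681, Ne 2081, Pb 716.
So from highest to lowest: Ne > F > Pb.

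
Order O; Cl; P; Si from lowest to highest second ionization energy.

After 1 electron has been removed, what remains? O⁺ still has 5 valence electrons; Cl⁺ still has 6 valence electrons; P⁺ still has 4 valence electrons; Si⁺ still has 3 valence electrons.
All are still removing valence electrons, so compare the +1 ions as you would atoms: IE_2 generally rises across a period (higher Z_eff) and falls down a group (larger shell), subject to the usual subshell exceptions.
Valence configurations: O⁺ [He]2s²2p³, Cl⁺ [Ne]3s²3p⁴, P⁺ [Ne]3s²3p², Si⁺ [Ne]3s²3p¹.
Approximate IE_2 values (kJ/mol): O 3388, Cl 2298, P 1907, Si 1577.
Putting it together, IE_2: Si < P < Cl < O.

Si, P, Cl, O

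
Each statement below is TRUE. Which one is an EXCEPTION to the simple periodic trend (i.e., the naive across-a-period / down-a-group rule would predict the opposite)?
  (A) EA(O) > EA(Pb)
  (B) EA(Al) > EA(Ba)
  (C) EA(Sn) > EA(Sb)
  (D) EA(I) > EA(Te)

The general trend: electron affinity increases across a period and decreases down a group.
(A) O (period 2, group 16) vs Pb (period 6, group 14): the stated order agrees with the simple trend.
(B) Al (period 3, group 13) vs Ba (period 6, group 2): the stated order agrees with the simple trend.
(C) Sn (period 5, group 14) vs Sb (period 5, group 15): the stated order contradicts the simple trend.
(D) I (period 5, group 17) vs Te (period 5, group 16): the stated order agrees with the simple trend.
The exception is (C): adding an electron to Sb's half-filled 5p³ is unfavourable, so Sn has the more exothermic EA.

(C)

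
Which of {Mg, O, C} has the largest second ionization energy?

O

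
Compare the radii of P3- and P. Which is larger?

P3-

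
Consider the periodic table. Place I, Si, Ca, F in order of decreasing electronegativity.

F, I, Si, Ca

F is in period 2, group 17; Si is in period 3, group 14; Ca is in period 4, group 2; I is in period 5, group 17.
Smaller atoms with higher effective nuclear charge are more electronegative.
Neither a single period nor a single group — weigh both effects.
Si > Ca: relative to Ca, both the across-period and down-group shifts push Si's electronegativity up.
I > Si: the two effects oppose for this pair; the across-period effect wins (2.66 vs 1.90).
F > I: F sits above I in group 17, so the down-group effect alone puts F higher.
For reference (Pauling): F 3.98, Si 1.90, Ca 1.00, I 2.66.
So from highest to lowest: F > I > Si > Ca.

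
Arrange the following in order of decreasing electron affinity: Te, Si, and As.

Te, Si, As

Si is in period 3, group 14; As is in period 4, group 15; Te is in period 5, group 16.
Adding an electron releases more energy for atoms nearer the top right (short of the noble gases).
These sit on a diagonal, where the across-period and down-group effects partly cancel.
Si > As: period and group pull opposite ways; the down-group shift dominates (134 vs 78 kJ/mol).
Te > Si: period and group pull opposite ways; the across-period shift dominates (190 vs 134 kJ/mol).
For reference (kJ/mol): Si 134, As 78, Te 190.
So from highest to lowest: Te > Si > As.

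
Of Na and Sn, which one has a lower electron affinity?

Na is in period 3, group 1; Sn is in period 5, group 14.
Adding an electron releases more energy for atoms nearer the top right (short of the noble gases).
These span different periods and groups, so the two trends combine.
Sn > Na: period and group pull opposite ways; the across-period shift dominates (107 vs 53 kJ/mol).
For reference (kJ/mol): Na 53, Sn 107.
So Na has the lower electron affinity (Na < Sn).

Na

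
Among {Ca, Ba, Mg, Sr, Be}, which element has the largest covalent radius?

Ba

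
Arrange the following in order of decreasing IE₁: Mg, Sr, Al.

Mg is in period 3, group 2; Al is in period 3, group 13; Sr is in period 5, group 2.
First ionization energy rises across a period (greater Z_eff holds electrons more tightly) and falls down a group (valence electrons are farther from the nucleus).
These span different periods and groups, so the two trends combine.
Al > Sr: both effects reinforce here, so Al is clearly the higher of the two.
Mg > Al: this pair runs against the simple trend — see the exception note.
Note the exception: Mg has a higher first ionization energy than Al, contrary to the simple trend — Al's single 3p electron is easier to remove than one from Mg's filled 3s².
Tabulated first ionization energy (kJ/mol): Mg 738, Al 578, Sr 550.
So from highest to lowest: Mg > Al > Sr.

Mg > Al > Sr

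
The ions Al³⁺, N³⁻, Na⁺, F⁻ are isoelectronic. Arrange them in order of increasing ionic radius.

Al³⁺ < Na⁺ < F⁻ < N³⁻

All of these have 10 electrons, so size is governed by nuclear charge alone: the more protons, the stronger the pull on the same electron cloud, and the smaller the ion.
Nuclear charges: Al³⁺ (Z=13), Na⁺ (Z=11), F⁻ (Z=9), N³⁻ (Z=7).
Smallest to largest: Al³⁺ < Na⁺ < F⁻ < N³⁻.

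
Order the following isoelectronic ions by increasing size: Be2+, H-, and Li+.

All of these have 2 electrons, so size is governed by nuclear charge alone: the more protons, the stronger the pull on the same electron cloud, and the smaller the ion.
Nuclear charges: Be2+ (Z=4), Li+ (Z=3), H- (Z=1).
Smallest to largest: Be2+ < Li+ < H-.

Be2+ < Li+ < H-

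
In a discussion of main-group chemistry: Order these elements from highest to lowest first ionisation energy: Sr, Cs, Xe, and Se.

Xe > Se > Sr > Cs

Se is in period 4, group 16; Sr is in period 5, group 2; Xe is in period 5, group 18; Cs is in period 6, group 1.
Across a period the outer electron is held more tightly (higher IE₁); down a group it sits in a higher shell, more shielded, and comes off more easily.
Here both period and group differ, so the two effects have to be weighed against each other.
Sr > Cs: both effects reinforce here, so Sr is clearly the higher of the two.
Se > Sr: both effects reinforce here, so Se is clearly the higher of the two.
Xe > Se: period and group pull opposite ways; the across-period shift dominates (1170 vs 941 kJ/mol).
Approximate values (kJ/mol): Se 941, Sr 550, Xe 1170, Cs 376.
So from highest to lowest: Xe > Se > Sr > Cs.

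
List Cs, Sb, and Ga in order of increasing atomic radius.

Ga is in period 4, group 13; Sb is in period 5, group 15; Cs is in period 6, group 1.
Radius decreases left→right (rising Z_eff, same n) and increases top→bottom (higher n).
Neither a single period nor a single group — weigh both effects.
Sb > Ga: the two effects oppose for this pair; the down-group effect wins (140 vs 124 pm).
Cs > Sb: relative to Sb, both the across-period and down-group shifts push Cs's atomic radius up.
For reference (pm): Ga 124, Sb 140, Cs 232.
So from smallest to largest: Ga < Sb < Cs.

Ga < Sb < Cs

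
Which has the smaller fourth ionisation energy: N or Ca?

IE_4 is the cost of taking one more electron from the +3 cation: N³⁺ still has 2 valence electrons; Ca³⁺ is already 1 electron into the core.
Usually core removal costs more than valence removal, but here the competition is close: a tightly held n=2 valence electron can cost more to remove than an n=3 core electron, so the actual values have to decide it.
Approximate IE_4 values (kJ/mol): N 7475, Ca 6491.
Putting it together, IE_4: Ca < N.

Ca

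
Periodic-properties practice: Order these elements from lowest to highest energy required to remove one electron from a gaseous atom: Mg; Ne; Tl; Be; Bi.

Tl < Bi < Mg < Be < Ne

First ionization energy rises across a period (greater Z_eff holds electrons more tightly) and falls down a group (valence electrons are farther from the nucleus).
Neither a single period nor a single group — weigh both effects.
Bi > Tl: both are in period 6; the period trend gives Bi the larger value.
Mg > Bi: the two effects oppose for this pair; the down-group effect wins (738 vs 703 kJ/mol).
Be > Mg: Be sits above Mg in group 2, so the down-group effect alone puts Be higher.
Ne > Be: both are in period 2; the period trend gives Ne the larger value.
For reference (kJ/mol): Be 900, Ne 2081, Mg 738, Tl 589, Bi 703.
So from lowest to highest: Tl < Bi < Mg < Be < Ne.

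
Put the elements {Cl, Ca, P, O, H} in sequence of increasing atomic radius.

H is in period 1, group 1; O is in period 2, group 16; P is in period 3, group 15; Cl is in period 3, group 17; Ca is in period 4, group 2.
Atomic radius shrinks across a period as nuclear charge pulls the same shell inward, and grows down a group as new shells are added.
These span different periods and groups, so the two trends combine.
O > H: the two effects oppose for this pair; the down-group effect wins (63 vs 32 pm).
Cl > O: the two effects oppose for this pair; the down-group effect wins (99 vs 63 pm).
P > Cl: P lies to the left of Cl in period 3, so the across-period effect alone puts P larger.
Ca > P: both effects reinforce here, so Ca is clearly the larger of the two.
For reference (pm): H 32, O 63, P 111, Cl 99, Ca 171.
So from smallest to largest: H < O < Cl < P < Ca.

H < O < Cl < P < Ca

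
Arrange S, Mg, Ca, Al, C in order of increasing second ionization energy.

IE_2 is the cost of taking one more electron from the +1 cation: S⁺ still has 5 valence electrons; Mg⁺ still has 1 valence electron; Ca⁺ still has 1 valence electron; Al⁺ still has 2 valence electrons; C⁺ still has 3 valence electrons.
All are still removing valence electrons, so compare the +1 ions as you would atoms: IE_2 generally rises across a period (higher Z_eff) and falls down a group (larger shell), subject to the usual subshell exceptions.
Valence configurations: S⁺ [Ne]3s²3p³, Mg⁺ [Ne]3s¹, Ca⁺ [Ar]4s¹, Al⁺ [Ne]3s², C⁺ [He]2s²2p¹.
The numbers (kJ/mol): S 2252, Mg 1451, Ca 1145, Al 1817, C 2353.
So the second ionization energies run Ca < Mg < Al < S < C.

Ca < Mg < Al < S < C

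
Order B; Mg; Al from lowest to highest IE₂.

IE_2 is the cost of taking one more electron from the +1 cation: B⁺ still has 2 valence electrons; Mg⁺ still has 1 valence electron; Al⁺ still has 2 valence electrons.
All are still removing valence electrons, so compare the +1 ions as you would atoms: IE_2 generally rises across a period (higher Z_eff) and falls down a group (larger shell), subject to the usual subshell exceptions.
Valence configurations: B⁺ [He]2s², Mg⁺ [Ne]3s¹, Al⁺ [Ne]3s².
The numbers (kJ/mol): B 2427, Mg 1451, Al 1817.
Putting it together, IE_2: Mg < Al < B.

Mg, Al, B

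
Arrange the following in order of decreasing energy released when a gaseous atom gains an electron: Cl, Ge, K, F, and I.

Cl > F > I > Ge > K

F is in period 2, group 17; Cl is in period 3, group 17; K is in period 4, group 1; Ge is in period 4, group 14; I is in period 5, group 17.
Electron affinity generally becomes more exothermic across a period toward the halogens and less exothermic down a group.
These span different periods and groups, so the two trends combine.
Ge > K: Ge lies to the right of K in period 4, so the across-period effect alone puts Ge higher.
I > Ge: the two effects oppose for this pair; the across-period effect wins (295 vs 119 kJ/mol).
F > I: F sits above I in group 17, so the down-group effect alone puts F higher.
Cl > F: this pair runs against the simple trend — see the exception note.
Note the exception: Cl has a higher electron affinity than F, contrary to the simple trend — F's small 2p subshell makes the incoming electron feel strong e⁻–e⁻ repulsion, so Cl actually releases more energy on gaining an electron.
For reference (kJ/mol): F 328, Cl 349, K 48, Ge 119, I 295.
So from highest to lowest: Cl > F > I > Ge > K.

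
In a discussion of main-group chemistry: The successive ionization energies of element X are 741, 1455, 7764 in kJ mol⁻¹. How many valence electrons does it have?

2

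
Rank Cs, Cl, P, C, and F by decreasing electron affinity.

C is in period 2, group 14; F is in period 2, group 17; P is in period 3, group 15; Cl is in period 3, group 17; Cs is in period 6, group 1.
EA tends to increase across a period and decrease down a group, though the pattern is less regular than for IE or radius.
Neither a single period nor a single group — weigh both effects.
P > Cs: both effects reinforce here, so P is clearly the higher of the two.
C > P: the two effects oppose for this pair; the down-group effect wins (122 vs 72 kJ/mol).
F > C: F lies to the right of C in period 2, so the across-period effect alone puts F higher.
Cl > F: this pair runs against the simple trend — see the exception note.
Note the exception: Cl has a higher electron affinity than F, contrary to the simple trend — F's small 2p subshell makes the incoming electron feel strong e⁻–e⁻ repulsion, so Cl actually releases more energy on gaining an electron.
Tabulated electron affinity (kJ/mol): C 122, F 328, P 72, Cl 349, Cs 46.
So from highest to lowest: Cl > F > C > P > Cs.

Cl > F > C > P > Cs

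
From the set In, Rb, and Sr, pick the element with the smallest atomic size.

In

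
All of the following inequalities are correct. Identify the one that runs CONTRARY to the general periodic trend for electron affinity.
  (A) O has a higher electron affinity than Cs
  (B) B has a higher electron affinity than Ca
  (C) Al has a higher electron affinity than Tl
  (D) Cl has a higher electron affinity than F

(D)

The general trend: electron affinity increases across a period and decreases down a group.
(A) O (period 2, group 16) vs Cs (period 6, group 1): the stated order agrees with the simple trend.
(B) B (period 2, group 13) vs Ca (period 4, group 2): the stated order agrees with the simple trend.
(C) Al (period 3, group 13) vs Tl (period 6, group 13): the stated order agrees with the simple trend.
(D) Cl (period 3, group 17) vs F (period 2, group 17): the stated order contradicts the simple trend.
The exception is (D): F's small 2p subshell makes the incoming electron feel strong e⁻–e⁻ repulsion, so Cl actually releases more energy on gaining an electron.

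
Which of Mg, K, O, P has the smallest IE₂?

Mg

Consider each +1 ion: Mg⁺ still has 1 valence electron; K⁺ is the bare [Ar] core; O⁺ still has 5 valence electrons; P⁺ still has 4 valence electrons.
Usually core removal costs more than valence removal, but here the competition is close: a tightly held n=2 valence electron can cost more to remove than an n=3 core electron, so the actual values have to decide it.
Valence configurations: Mg⁺ [Ne]3s¹, O⁺ [He]2s²2p³, P⁺ [Ne]3s²3p².
Approximate IE_2 values (kJ/mol): Mg 1451, K 3052, O 3388, P 1907.
Overall IE_2 order: Mg < P < K < O.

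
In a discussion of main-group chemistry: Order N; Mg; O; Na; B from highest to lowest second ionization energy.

Na, O, N, B, Mg

The second ionization energy removes an electron from the +1 ion. For each element: N⁺ still has 4 valence electrons; Mg⁺ still has 1 valence electron; O⁺ still has 5 valence electrons; Na⁺ is the bare [Ne] core; B⁺ still has 2 valence electrons.
Breaking into a closed-shell core is much more expensive than removing a leftover valence electron — Na has the largest IE_2 here.
Valence configurations: N⁺ [He]2s²2p², Mg⁺ [Ne]3s¹, O⁺ [He]2s²2p³, B⁺ [He]2s².
The numbers (kJ/mol): N 2856, Mg 1451, O 3388, Na 4562, B 2427.
Overall IE_2 order: Mg < B < N < O < Na.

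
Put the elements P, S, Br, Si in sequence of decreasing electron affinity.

Br > S > Si > P

Si is in period 3, group 14; P is in period 3, group 15; S is in period 3, group 16; Br is in period 4, group 17.
Adding an electron releases more energy for atoms nearer the top right (short of the noble gases).
Here both period and group differ, so the two effects have to be weighed against each other.
Si > P: this pair runs against the simple trend — see the exception note.
S > Si: S lies to the right of Si in period 3, so the across-period effect alone puts S higher.
Br > S: the two effects oppose for this pair; the across-period effect wins (325 vs 200 kJ/mol).
Note the exception: Si has a higher electron affinity than P, contrary to the simple trend — adding an electron to P's half-filled 3p³ is unfavourable, so Si (3p²) has the more exothermic EA.
For reference (kJ/mol): Si 134, P 72, S 200, Br 325.
So from highest to lowest: Br > S > Si > P.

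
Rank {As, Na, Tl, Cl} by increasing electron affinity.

Tl < Na < As < Cl

Na is in period 3, group 1; Cl is in period 3, group 17; As is in period 4, group 15; Tl is in period 6, group 13.
EA tends to increase across a period and decrease down a group, though the pattern is less regular than for IE or radius.
Here both period and group differ, so the two effects have to be weighed against each other.
Na > Tl: period and group pull opposite ways; the down-group shift dominates (53 vs 19 kJ/mol).
As > Na: the two effects oppose for this pair; the across-period effect wins (78 vs 53 kJ/mol).
Cl > As: relative to As, both the across-period and down-group shifts push Cl's electron affinity up.
For reference (kJ/mol): Na 53, Cl 349, As 78, Tl 19.
So from lowest to highest: Tl < Na < As < Cl.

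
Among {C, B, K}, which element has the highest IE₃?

C

After 2 electrons have been removed, what remains? C²⁺ still has 2 valence electrons; B²⁺ still has 1 valence electron; K²⁺ is already 1 electron into the core.
Usually core removal costs more than valence removal, but here the competition is close: a tightly held n=2 valence electron can cost more to remove than an n=3 core electron, so the actual values have to decide it.
Valence configurations: C²⁺ [He]2s², B²⁺ [He]2s¹.
The numbers (kJ/mol): C 4620, B 3660, K 4420.
Overall IE_3 order: B < K < C.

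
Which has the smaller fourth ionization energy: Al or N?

N

The fourth ionization energy removes an electron from the +3 ion. For each element: Al³⁺ is the bare [Ne] core; N³⁺ still has 2 valence electrons.
Pulling an electron out of a noble-gas core costs far more than removing a remaining valence electron, so Al sits at the high end of IE_4.
Approximate IE_4 values (kJ/mol): Al 11577, N 7475.
Overall IE_4 order: N < Al.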